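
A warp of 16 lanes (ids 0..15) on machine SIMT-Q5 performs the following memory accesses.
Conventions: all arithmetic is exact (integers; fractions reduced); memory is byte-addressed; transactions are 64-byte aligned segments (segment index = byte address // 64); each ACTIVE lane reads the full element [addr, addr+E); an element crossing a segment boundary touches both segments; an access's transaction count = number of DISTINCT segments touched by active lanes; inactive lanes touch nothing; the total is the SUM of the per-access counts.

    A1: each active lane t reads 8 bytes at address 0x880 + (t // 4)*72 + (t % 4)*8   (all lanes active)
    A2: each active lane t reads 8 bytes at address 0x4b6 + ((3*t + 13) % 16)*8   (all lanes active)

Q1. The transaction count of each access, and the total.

A1: 4 transactions
A2: 3 transactions

Answer: 4,3; total 7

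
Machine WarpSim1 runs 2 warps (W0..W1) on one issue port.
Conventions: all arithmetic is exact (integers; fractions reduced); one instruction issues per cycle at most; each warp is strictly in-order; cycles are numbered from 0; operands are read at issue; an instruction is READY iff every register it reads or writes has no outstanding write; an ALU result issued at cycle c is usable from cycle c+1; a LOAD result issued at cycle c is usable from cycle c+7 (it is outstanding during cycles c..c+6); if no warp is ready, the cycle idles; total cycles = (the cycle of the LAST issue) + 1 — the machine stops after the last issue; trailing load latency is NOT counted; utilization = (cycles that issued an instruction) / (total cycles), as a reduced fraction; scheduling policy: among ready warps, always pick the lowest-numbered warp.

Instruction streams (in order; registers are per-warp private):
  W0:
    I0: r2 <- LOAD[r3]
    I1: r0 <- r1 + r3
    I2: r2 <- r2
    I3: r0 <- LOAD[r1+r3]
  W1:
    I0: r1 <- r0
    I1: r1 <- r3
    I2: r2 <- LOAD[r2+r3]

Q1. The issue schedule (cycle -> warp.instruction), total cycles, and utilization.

cycle 0: W0.I0
cycle 1: W0.I1
cycle 2: W1.I0
cycle 3: W1.I1
cycle 4: W1.I2
cycle 5: idle
cycle 6: idle
cycle 7: W0.I2
cycle 8: W0.I3

Answer: 9 cycles, utilization 7/9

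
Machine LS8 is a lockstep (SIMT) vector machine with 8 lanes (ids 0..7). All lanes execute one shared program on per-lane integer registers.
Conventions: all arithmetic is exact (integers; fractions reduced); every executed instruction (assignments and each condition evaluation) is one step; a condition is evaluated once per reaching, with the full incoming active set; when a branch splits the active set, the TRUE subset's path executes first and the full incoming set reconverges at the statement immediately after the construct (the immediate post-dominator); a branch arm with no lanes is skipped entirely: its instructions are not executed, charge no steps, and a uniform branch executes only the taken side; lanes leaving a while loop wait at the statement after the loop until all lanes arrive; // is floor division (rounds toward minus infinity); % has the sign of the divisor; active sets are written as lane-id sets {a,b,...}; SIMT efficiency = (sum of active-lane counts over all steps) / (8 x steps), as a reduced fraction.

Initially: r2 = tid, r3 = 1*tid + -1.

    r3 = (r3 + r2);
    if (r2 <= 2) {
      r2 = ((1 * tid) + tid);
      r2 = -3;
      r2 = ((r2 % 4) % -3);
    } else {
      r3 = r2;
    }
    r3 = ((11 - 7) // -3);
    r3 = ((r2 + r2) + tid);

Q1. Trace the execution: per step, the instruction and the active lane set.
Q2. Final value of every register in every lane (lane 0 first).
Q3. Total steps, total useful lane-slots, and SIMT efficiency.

step 0: r3 <- (r3 + r2)              {0,1,2,3,4,5,6,7}
step 1: eval (r2 <= 2)               {0,1,2,3,4,5,6,7}
step 2: r2 <- ((1 * tid) + tid)      {0,1,2}
step 3: r2 <- -3                     {0,1,2}
step 4: r2 <- ((r2 % 4) % -3)        {0,1,2}
step 5: r3 <- r2                     {3,4,5,6,7}
step 6: r3 <- ((11 - 7) // -3)       {0,1,2,3,4,5,6,7}
step 7: r3 <- ((r2 + r2) + tid)      {0,1,2,3,4,5,6,7}

Answer: 8 steps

r2: -2,-2,-2,3,4,5,6,7
r3: -4,-3,-2,9,12,15,18,21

steps = 8; useful = 46; efficiency = 46/64 = 23/32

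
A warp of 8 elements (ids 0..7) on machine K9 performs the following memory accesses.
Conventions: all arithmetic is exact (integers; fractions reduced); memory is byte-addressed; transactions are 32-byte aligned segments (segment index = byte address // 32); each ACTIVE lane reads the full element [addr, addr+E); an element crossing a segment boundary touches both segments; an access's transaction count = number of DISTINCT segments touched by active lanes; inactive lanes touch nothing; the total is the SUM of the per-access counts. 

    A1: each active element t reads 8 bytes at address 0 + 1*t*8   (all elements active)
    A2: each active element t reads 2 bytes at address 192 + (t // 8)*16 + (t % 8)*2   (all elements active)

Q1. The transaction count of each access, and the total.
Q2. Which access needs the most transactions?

A1: 2 transactions
A2: 1 transaction

Answer: 2,1; total 3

Answer: A1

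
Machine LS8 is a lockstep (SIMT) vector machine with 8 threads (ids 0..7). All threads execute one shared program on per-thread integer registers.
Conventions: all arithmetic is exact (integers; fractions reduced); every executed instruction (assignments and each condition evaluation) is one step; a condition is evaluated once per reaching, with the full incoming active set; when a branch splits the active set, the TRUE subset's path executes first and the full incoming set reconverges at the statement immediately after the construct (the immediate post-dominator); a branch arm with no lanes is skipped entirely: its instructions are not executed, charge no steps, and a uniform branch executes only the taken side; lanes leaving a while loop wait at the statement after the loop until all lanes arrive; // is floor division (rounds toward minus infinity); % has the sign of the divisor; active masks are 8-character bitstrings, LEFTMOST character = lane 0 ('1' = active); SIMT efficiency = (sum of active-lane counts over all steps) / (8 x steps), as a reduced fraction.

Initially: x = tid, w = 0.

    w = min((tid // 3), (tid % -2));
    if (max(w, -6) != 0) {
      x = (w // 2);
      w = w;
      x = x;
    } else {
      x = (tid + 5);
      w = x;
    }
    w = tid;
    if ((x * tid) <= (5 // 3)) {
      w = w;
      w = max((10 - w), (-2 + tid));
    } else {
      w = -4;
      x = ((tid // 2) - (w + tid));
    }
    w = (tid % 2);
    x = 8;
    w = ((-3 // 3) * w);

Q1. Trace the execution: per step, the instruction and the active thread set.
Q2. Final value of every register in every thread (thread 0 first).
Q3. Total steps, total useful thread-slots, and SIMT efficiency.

step 0: w <- min((tid // 3), (tid % -2)) 11111111
step 1: eval (max(w, -6) != 0)       11111111
step 2: x <- (w // 2)                01010101
step 3: w <- w                       01010101
step 4: x <- x                       01010101
step 5: x <- (tid + 5)               10101010
step 6: w <- x                       10101010
step 7: w <- tid                     11111111
step 8: eval ((x * tid) <= (5 // 3)) 11111111
step 9: w <- w                       11010101
step 10: w <- max((10 - w), (-2 + tid)) 11010101
step 11: w <- -4                      00101010
step 12: x <- ((tid // 2) - (w + tid)) 00101010
step 13: w <- (tid % 2)               11111111
step 14: x <- 8                       11111111
step 15: w <- ((-3 // 3) * w)         11111111

Answer: 16 steps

x: 8,8,8,8,8,8,8,8
w: 0,-1,0,-1,0,-1,0,-1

steps = 16; useful = 92; efficiency = 92/128 = 23/32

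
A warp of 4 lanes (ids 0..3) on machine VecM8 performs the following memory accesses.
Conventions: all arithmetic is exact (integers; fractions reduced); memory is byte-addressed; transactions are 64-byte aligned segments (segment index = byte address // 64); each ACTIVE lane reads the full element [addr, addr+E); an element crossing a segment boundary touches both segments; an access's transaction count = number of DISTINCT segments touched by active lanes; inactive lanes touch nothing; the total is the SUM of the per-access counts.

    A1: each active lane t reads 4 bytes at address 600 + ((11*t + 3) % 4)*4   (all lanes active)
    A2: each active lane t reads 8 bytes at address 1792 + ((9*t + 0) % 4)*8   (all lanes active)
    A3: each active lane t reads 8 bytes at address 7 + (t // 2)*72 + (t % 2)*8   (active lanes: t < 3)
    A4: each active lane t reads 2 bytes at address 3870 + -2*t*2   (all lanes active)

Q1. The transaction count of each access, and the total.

A1: 1 transaction
A2: 1 transaction
A3: 2 transactions
A4: 1 transaction

Answer: 1,1,2,1; total 5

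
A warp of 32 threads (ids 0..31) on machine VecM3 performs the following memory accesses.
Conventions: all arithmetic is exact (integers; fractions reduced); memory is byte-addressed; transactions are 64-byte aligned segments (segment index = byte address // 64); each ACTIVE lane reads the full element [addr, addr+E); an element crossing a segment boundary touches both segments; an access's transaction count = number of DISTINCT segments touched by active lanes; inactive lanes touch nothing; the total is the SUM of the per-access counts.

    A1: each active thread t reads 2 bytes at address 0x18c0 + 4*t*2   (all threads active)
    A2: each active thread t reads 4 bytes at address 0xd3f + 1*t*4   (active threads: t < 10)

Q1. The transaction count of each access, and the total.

A1: 4 transactions
A2: 2 transactions

Answer: 4,2; total 6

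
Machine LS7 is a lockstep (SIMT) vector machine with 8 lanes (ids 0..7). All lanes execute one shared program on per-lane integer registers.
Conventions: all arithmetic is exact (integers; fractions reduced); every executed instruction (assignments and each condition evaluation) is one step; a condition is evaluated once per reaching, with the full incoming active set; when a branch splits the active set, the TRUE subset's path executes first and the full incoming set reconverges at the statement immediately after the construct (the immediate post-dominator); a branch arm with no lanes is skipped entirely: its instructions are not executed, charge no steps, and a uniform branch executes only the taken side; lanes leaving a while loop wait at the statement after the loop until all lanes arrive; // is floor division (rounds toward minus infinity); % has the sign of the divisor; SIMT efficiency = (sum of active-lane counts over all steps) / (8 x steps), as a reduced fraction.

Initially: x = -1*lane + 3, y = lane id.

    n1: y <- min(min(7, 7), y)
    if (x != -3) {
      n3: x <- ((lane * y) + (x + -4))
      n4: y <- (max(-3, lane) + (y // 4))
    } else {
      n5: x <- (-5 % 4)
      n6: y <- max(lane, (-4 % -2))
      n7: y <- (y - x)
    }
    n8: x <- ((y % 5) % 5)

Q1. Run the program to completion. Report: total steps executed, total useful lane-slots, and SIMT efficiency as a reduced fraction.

Answer: 8 steps, 41 useful, 41/64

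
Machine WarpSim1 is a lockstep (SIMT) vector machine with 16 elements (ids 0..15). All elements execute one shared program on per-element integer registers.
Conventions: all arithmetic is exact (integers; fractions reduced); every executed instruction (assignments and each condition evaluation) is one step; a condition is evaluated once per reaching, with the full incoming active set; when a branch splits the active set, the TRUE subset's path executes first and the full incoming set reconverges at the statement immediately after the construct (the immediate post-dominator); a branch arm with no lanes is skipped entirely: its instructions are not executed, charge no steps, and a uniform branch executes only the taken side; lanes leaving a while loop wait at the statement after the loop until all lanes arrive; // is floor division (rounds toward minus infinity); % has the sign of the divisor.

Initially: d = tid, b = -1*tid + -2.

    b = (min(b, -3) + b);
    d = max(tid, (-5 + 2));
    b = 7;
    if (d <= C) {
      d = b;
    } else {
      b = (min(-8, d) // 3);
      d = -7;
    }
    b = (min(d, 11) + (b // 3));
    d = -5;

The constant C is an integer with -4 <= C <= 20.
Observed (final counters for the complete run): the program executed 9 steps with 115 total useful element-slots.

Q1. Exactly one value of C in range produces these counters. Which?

Answer: C = 12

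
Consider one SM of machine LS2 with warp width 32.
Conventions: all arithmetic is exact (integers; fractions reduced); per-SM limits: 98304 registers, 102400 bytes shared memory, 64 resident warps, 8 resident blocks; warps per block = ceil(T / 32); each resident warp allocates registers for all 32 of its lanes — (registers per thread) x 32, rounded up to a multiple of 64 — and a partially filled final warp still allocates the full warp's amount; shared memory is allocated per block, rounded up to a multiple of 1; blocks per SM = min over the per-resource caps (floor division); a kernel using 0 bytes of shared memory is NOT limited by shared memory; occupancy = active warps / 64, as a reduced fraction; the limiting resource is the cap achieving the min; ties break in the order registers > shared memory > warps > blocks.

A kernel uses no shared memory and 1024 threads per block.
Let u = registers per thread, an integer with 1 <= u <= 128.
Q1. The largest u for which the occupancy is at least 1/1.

Answer: u = 48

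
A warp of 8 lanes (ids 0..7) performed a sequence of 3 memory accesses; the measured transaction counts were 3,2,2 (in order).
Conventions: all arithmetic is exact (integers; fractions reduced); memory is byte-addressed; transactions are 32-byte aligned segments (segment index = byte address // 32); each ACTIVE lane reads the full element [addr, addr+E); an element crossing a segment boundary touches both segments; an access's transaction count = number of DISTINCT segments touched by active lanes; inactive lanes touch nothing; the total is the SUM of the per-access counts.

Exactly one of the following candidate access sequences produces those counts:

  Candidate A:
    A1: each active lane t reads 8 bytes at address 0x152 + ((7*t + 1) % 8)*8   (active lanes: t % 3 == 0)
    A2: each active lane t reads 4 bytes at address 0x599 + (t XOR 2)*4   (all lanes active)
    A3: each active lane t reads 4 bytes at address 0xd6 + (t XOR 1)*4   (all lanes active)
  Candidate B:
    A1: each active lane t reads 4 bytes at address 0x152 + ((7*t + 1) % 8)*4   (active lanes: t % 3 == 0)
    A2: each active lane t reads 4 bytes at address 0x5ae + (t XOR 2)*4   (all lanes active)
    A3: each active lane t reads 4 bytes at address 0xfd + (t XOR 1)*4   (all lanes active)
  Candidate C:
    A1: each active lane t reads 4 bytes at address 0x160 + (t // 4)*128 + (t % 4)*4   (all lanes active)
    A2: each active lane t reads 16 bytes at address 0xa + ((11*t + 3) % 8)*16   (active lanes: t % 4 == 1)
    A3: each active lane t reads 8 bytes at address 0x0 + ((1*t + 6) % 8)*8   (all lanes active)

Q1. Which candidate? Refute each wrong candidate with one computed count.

B: A1 gives 2 transactions, not 3
C: A1 gives 2 transactions, not 3
A: all counts match (3,2,2)

Answer: A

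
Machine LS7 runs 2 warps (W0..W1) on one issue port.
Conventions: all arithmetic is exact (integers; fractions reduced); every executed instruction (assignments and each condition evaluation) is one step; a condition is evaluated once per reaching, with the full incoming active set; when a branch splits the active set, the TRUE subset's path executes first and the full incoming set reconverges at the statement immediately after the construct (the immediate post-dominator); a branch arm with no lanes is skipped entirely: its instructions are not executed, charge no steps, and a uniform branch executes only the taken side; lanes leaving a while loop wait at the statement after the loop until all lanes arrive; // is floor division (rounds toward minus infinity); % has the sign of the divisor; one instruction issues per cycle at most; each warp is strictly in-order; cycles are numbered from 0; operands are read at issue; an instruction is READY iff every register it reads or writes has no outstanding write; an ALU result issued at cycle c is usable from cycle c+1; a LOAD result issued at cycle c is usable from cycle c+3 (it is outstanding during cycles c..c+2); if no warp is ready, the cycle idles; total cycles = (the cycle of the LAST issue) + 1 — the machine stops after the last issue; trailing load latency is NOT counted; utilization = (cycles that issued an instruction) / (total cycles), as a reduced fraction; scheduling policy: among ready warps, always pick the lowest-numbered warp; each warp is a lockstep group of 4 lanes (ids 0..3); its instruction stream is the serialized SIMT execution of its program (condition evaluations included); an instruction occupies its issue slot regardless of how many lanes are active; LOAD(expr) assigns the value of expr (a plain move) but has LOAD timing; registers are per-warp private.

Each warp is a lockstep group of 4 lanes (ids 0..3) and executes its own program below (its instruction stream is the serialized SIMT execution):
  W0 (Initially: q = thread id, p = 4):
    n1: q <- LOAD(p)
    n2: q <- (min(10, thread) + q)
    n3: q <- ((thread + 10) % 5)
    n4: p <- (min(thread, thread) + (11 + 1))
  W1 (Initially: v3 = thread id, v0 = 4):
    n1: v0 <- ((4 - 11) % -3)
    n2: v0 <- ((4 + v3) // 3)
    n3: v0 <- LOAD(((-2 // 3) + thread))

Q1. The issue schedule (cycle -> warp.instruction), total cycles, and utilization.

cycle 0: W0.I0
cycle 1: W1.I0
cycle 2: W1.I1
cycle 3: W0.I1
cycle 4: W0.I2
cycle 5: W0.I3
cycle 6: W1.I2

Answer: 7 cycles, utilization 1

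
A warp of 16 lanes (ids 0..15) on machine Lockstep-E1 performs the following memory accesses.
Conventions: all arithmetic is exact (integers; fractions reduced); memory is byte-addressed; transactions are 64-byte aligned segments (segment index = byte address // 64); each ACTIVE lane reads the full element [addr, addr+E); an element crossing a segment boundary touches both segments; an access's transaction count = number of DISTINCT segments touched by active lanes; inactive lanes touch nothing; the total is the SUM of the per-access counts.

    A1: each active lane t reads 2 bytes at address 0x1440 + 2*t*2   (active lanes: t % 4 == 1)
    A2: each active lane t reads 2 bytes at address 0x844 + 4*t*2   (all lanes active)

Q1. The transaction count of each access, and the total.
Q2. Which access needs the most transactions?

A1: 1 transaction
A2: 2 transactions

Answer: 1,2; total 3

Answer: A2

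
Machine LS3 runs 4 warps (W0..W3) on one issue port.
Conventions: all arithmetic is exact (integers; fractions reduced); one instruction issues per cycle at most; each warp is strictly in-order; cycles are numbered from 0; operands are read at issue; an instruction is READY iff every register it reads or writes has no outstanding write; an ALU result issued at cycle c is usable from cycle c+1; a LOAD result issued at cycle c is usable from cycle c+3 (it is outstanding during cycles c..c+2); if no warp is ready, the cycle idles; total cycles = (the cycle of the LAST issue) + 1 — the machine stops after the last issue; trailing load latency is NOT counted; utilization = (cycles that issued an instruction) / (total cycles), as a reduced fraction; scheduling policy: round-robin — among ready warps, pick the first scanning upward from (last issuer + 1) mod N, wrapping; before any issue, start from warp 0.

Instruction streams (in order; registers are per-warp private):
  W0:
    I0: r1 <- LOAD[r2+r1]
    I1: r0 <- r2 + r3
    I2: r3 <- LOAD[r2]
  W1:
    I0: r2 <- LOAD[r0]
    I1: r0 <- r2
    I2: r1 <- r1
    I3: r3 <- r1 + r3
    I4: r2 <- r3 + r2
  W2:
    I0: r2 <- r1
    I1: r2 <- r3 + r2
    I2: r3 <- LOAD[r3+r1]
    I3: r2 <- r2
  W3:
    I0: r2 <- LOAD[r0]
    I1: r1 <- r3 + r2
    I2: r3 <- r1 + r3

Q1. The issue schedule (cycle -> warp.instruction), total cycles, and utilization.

cycle 0: W0.I0
cycle 1: W1.I0
cycle 2: W2.I0
cycle 3: W3.I0
cycle 4: W0.I1
cycle 5: W1.I1
cycle 6: W2.I1
cycle 7: W3.I1
cycle 8: W0.I2
cycle 9: W1.I2
cycle 10: W2.I2
cycle 11: W3.I2
cycle 12: W1.I3
cycle 13: W2.I3
cycle 14: W1.I4

Answer: 15 cycles, utilization 1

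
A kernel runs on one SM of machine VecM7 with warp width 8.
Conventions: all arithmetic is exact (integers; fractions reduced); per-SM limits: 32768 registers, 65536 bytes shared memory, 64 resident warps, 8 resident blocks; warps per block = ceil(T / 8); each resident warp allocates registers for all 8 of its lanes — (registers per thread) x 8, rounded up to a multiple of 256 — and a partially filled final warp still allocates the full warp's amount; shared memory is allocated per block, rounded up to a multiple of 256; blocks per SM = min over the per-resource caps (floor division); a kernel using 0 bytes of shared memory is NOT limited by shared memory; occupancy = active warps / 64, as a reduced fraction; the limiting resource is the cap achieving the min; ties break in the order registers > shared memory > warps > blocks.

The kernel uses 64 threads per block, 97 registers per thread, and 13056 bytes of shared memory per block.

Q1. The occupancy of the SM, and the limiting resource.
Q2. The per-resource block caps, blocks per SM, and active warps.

Answer: occupancy 1/2, limited by registers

registers: 4 blocks
shared memory: 5 blocks
warps: 8 blocks
blocks: 8 blocks

Answer: 4 blocks, 32 active warps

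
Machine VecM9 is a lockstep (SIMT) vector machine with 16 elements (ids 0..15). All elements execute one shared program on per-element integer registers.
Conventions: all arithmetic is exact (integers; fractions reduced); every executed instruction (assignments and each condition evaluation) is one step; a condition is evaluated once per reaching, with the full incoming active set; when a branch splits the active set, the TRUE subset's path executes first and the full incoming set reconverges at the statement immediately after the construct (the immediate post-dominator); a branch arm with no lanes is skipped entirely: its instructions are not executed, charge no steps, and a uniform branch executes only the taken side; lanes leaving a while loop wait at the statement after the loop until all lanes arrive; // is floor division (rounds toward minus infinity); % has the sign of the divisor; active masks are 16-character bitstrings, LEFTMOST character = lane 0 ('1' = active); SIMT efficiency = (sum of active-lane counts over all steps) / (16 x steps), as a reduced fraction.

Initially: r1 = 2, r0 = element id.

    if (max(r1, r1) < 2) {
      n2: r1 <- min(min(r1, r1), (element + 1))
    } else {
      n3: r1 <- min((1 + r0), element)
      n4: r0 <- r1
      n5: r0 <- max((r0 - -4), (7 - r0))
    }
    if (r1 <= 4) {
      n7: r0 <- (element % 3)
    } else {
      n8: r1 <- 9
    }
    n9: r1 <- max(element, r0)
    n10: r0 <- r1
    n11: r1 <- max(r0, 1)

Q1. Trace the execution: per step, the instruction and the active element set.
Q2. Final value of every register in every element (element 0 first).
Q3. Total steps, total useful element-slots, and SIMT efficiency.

step 0: eval (max(r1, r1) < 2)       1111111111111111
step 1: r1 <- min((1 + r0), element) 1111111111111111
step 2: r0 <- r1                     1111111111111111
step 3: r0 <- max((r0 - -4), (7 - r0)) 1111111111111111
step 4: eval (r1 <= 4)               1111111111111111
step 5: r0 <- (element % 3)          1111100000000000
step 6: r1 <- 9                      0000011111111111
step 7: r1 <- max(element, r0)       1111111111111111
step 8: r0 <- r1                     1111111111111111
step 9: r1 <- max(r0, 1)             1111111111111111

Answer: 10 steps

r1: 1,1,2,3,4,9,10,11,12,13,14,15,16,17,18,19
r0: 0,1,2,3,4,9,10,11,12,13,14,15,16,17,18,19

steps = 10; useful = 144; efficiency = 144/160 = 9/10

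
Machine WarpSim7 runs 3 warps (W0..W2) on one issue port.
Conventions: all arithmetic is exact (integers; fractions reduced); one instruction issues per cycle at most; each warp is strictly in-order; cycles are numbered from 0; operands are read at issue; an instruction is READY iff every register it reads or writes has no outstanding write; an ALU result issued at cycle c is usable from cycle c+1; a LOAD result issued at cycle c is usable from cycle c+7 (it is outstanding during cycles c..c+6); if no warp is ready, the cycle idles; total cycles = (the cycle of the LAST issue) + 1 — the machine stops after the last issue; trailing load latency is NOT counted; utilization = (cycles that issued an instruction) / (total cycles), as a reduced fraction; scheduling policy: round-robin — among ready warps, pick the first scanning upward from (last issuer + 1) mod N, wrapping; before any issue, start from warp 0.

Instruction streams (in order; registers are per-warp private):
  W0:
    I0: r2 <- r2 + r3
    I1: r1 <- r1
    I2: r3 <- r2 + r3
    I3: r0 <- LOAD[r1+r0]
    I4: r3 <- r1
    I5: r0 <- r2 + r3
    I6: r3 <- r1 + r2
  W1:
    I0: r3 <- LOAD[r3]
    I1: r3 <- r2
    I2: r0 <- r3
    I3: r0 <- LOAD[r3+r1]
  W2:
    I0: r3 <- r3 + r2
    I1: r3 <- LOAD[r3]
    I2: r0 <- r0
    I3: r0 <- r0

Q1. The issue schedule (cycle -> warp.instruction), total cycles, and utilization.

cycle 0: W0.I0
cycle 1: W1.I0
cycle 2: W2.I0
cycle 3: W0.I1
cycle 4: W2.I1
cycle 5: W0.I2
cycle 6: W2.I2
cycle 7: W0.I3
cycle 8: W1.I1
cycle 9: W2.I3
cycle 10: W0.I4
cycle 11: W1.I2
cycle 12: W1.I3
cycle 13: idle
cycle 14: W0.I5
cycle 15: W0.I6

Answer: 16 cycles, utilization 15/16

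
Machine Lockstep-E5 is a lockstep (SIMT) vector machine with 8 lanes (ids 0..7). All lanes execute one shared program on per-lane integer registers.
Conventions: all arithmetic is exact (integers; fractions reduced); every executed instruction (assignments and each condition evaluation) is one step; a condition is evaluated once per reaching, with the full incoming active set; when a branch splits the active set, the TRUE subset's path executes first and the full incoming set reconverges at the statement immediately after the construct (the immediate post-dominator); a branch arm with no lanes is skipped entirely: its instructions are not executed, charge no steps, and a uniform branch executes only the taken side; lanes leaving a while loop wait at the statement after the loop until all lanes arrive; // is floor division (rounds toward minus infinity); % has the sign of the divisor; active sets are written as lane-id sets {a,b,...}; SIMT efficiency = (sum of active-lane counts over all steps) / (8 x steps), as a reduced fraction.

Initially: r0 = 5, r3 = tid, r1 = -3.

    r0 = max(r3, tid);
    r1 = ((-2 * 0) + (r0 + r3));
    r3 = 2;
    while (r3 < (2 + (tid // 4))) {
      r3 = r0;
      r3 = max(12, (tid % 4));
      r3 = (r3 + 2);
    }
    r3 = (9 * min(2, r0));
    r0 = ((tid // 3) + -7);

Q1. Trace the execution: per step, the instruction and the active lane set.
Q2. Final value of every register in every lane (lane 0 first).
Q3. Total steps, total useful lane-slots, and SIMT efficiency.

step 0: r0 <- max(r3, tid)           {0,1,2,3,4,5,6,7}
step 1: r1 <- ((-2 * 0) + (r0 + r3)) {0,1,2,3,4,5,6,7}
step 2: r3 <- 2                      {0,1,2,3,4,5,6,7}
step 3: eval (r3 < (2 + (tid // 4))) {0,1,2,3,4,5,6,7}
step 4: r3 <- r0                     {4,5,6,7}
step 5: r3 <- max(12, (tid % 4))     {4,5,6,7}
step 6: r3 <- (r3 + 2)               {4,5,6,7}
step 7: eval (r3 < (2 + (tid // 4))) {4,5,6,7}
step 8: r3 <- (9 * min(2, r0))       {0,1,2,3,4,5,6,7}
step 9: r0 <- ((tid // 3) + -7)      {0,1,2,3,4,5,6,7}

Answer: 10 steps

r0: -7,-7,-7,-6,-6,-6,-5,-5
r3: 0,9,18,18,18,18,18,18
r1: 0,2,4,6,8,10,12,14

steps = 10; useful = 64; efficiency = 64/80 = 4/5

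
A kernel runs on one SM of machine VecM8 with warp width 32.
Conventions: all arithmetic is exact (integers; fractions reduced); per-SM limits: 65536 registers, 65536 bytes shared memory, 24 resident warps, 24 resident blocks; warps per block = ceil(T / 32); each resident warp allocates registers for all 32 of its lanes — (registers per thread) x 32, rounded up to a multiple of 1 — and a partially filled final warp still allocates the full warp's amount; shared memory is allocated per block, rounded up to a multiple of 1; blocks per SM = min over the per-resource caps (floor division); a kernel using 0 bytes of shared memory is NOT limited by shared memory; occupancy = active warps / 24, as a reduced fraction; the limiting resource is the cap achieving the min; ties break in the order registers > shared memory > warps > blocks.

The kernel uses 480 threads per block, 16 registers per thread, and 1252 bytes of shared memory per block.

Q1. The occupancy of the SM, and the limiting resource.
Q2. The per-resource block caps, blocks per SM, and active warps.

Answer: occupancy 5/8, limited by warps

registers: 8 blocks
shared memory: 52 blocks
warps: 1 block
blocks: 24 blocks

Answer: 1 block, 15 active warps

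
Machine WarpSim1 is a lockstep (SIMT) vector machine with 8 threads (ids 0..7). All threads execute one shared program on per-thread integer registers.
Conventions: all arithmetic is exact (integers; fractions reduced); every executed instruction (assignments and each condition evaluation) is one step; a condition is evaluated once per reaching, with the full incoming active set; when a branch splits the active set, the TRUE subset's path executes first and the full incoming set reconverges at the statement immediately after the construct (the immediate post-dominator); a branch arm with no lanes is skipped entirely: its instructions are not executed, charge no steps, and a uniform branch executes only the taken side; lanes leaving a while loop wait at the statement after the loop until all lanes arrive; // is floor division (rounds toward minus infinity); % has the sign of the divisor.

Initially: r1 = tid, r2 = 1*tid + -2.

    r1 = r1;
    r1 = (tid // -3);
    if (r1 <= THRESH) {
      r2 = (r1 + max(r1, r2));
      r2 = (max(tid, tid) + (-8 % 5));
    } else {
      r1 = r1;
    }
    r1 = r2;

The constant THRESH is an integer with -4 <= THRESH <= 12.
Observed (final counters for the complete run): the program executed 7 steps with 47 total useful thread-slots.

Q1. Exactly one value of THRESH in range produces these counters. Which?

Answer: THRESH = -1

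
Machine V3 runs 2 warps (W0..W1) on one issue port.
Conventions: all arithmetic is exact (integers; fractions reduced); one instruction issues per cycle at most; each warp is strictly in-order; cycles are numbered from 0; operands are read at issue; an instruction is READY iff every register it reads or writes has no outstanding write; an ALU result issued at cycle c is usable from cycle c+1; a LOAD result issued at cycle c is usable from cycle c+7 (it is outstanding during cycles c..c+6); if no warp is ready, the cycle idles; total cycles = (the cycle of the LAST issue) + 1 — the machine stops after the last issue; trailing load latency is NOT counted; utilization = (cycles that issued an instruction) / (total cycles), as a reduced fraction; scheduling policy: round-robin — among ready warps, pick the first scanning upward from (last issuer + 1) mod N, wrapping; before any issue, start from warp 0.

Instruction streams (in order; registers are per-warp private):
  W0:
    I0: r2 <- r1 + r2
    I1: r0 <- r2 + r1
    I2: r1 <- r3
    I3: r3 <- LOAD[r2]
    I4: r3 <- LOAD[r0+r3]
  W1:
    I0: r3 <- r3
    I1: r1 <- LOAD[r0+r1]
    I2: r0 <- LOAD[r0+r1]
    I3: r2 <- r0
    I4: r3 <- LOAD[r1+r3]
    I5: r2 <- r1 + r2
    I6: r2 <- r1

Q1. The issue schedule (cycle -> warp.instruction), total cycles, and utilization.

cycle 0: W0.I0
cycle 1: W1.I0
cycle 2: W0.I1
cycle 3: W1.I1
cycle 4: W0.I2
cycle 5: W0.I3
cycle 6: idle
cycle 7: idle
cycle 8: idle
cycle 9: idle
cycle 10: W1.I2
cycle 11: idle
cycle 12: W0.I4
cycle 13: idle
cycle 14: idle
cycle 15: idle
cycle 16: idle
cycle 17: W1.I3
cycle 18: W1.I4
cycle 19: W1.I5
cycle 20: W1.I6

Answer: 21 cycles, utilization 4/7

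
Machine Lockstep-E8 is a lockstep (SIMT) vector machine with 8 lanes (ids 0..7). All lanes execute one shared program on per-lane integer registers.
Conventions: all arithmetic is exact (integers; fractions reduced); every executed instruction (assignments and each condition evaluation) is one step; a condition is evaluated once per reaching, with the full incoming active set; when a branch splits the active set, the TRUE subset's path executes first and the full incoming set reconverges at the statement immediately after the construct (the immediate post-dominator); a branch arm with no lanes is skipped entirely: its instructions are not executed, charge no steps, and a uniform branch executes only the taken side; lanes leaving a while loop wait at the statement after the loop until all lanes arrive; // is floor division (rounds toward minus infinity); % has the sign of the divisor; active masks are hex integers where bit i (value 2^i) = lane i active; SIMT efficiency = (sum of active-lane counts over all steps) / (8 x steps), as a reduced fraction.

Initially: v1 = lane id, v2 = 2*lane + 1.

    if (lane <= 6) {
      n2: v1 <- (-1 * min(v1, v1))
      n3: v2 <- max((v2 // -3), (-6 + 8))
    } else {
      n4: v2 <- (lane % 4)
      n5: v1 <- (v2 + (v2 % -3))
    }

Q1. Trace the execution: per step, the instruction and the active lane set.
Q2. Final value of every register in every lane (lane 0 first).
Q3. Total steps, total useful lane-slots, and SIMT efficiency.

step 0: eval (lane <= 6)             0xff
step 1: v1 <- (-1 * min(v1, v1))     0x7f
step 2: v2 <- max((v2 // -3), (-6 + 8)) 0x7f
step 3: v2 <- (lane % 4)             0x80
step 4: v1 <- (v2 + (v2 % -3))       0x80

Answer: 5 steps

v1: 0,-1,-2,-3,-4,-5,-6,3
v2: 2,2,2,2,2,2,2,3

steps = 5; useful = 24; efficiency = 24/40 = 3/5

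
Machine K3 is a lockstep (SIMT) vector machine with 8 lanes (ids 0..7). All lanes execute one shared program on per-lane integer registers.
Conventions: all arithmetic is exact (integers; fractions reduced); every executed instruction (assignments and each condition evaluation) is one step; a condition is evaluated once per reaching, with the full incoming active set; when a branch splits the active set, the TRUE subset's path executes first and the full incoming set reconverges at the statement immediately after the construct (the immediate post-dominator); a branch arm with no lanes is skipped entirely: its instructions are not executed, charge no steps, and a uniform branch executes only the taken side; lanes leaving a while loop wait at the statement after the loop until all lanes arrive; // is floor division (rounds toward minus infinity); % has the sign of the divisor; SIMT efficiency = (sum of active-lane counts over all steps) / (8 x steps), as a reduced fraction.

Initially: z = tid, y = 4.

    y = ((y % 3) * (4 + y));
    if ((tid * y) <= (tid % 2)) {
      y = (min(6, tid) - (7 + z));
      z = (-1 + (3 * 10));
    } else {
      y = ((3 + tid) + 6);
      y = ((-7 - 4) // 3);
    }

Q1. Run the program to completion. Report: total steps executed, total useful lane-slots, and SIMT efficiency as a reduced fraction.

Answer: 6 steps, 32 useful, 2/3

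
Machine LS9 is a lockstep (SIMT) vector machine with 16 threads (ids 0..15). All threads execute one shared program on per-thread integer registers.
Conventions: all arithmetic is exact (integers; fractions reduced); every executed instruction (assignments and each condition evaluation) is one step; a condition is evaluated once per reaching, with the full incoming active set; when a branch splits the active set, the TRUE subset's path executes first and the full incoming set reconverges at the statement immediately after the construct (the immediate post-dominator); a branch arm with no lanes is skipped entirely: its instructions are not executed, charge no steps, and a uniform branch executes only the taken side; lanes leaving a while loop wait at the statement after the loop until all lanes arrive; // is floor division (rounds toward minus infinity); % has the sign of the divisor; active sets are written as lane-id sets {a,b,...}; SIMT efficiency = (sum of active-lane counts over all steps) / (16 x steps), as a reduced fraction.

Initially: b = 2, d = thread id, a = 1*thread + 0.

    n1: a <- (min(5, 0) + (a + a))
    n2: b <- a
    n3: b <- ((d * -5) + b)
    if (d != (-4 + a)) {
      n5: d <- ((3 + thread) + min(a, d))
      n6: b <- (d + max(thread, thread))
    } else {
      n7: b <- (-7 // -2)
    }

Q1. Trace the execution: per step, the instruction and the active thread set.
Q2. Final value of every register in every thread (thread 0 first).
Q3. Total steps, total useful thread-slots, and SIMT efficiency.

step 0: a <- (min(5, 0) + (a + a))   {0,1,2,3,4,5,6,7,8,9,10,11,12,13,14,15}
step 1: b <- a                       {0,1,2,3,4,5,6,7,8,9,10,11,12,13,14,15}
step 2: b <- ((d * -5) + b)          {0,1,2,3,4,5,6,7,8,9,10,11,12,13,14,15}
step 3: eval (d != (-4 + a))         {0,1,2,3,4,5,6,7,8,9,10,11,12,13,14,15}
step 4: d <- ((3 + thread) + min(a, d)) {0,1,2,3,5,6,7,8,9,10,11,12,13,14,15}
step 5: b <- (d + max(thread, thread)) {0,1,2,3,5,6,7,8,9,10,11,12,13,14,15}
step 6: b <- (-7 // -2)              {4}

Answer: 7 steps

b: 3,6,9,12,3,18,21,24,27,30,33,36,39,42,45,48
d: 3,5,7,9,4,13,15,17,19,21,23,25,27,29,31,33
a: 0,2,4,6,8,10,12,14,16,18,20,22,24,26,28,30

steps = 7; useful = 95; efficiency = 95/112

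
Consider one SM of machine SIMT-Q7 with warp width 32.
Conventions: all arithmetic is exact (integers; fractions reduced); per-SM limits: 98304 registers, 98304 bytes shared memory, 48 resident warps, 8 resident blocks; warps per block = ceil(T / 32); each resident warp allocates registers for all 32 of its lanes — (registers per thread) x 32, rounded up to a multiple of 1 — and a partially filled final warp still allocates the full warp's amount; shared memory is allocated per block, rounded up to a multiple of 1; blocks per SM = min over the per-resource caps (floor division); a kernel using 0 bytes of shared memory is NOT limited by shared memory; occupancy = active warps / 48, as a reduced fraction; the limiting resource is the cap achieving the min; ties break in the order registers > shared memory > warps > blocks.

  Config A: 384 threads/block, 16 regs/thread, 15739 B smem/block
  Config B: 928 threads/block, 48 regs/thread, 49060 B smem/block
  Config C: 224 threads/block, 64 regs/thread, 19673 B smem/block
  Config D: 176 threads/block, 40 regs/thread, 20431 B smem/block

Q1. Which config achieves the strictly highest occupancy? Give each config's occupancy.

occupancies: A 1, B 29/48, C 7/12, D 1/2

Answer: A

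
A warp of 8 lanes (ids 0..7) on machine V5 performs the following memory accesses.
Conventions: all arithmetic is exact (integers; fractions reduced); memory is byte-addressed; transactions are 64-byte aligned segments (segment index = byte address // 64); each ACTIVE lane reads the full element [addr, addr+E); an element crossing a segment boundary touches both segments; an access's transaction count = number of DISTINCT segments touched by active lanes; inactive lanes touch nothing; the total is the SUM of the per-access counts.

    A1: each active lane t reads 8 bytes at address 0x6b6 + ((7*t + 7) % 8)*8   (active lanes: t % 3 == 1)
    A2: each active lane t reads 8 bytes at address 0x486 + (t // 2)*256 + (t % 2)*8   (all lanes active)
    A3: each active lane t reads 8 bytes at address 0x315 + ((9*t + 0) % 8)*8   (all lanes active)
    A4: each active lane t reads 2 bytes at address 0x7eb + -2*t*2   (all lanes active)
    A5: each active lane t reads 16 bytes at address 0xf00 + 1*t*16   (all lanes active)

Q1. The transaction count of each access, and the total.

A1: 2 transactions
A2: 4 transactions
A3: 2 transactions
A4: 1 transaction
A5: 2 transactions

Answer: 2,4,2,1,2; total 11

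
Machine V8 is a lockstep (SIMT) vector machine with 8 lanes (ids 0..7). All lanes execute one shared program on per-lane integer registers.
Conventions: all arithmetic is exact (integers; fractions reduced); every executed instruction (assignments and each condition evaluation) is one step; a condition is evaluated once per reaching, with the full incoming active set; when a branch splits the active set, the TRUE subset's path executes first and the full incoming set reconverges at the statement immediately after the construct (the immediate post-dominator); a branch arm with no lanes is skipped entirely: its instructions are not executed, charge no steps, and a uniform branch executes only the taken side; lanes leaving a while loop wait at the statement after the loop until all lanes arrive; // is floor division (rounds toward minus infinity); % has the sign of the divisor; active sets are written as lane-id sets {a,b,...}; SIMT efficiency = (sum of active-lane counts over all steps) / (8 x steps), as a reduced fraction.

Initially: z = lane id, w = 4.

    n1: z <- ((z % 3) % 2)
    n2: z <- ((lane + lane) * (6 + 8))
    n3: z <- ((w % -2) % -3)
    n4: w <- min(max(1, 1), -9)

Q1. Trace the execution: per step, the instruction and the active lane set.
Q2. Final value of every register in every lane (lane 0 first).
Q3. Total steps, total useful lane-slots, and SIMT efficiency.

step 0: z <- ((z % 3) % 2)           {0,1,2,3,4,5,6,7}
step 1: z <- ((lane + lane) * (6 + 8)) {0,1,2,3,4,5,6,7}
step 2: z <- ((w % -2) % -3)         {0,1,2,3,4,5,6,7}
step 3: w <- min(max(1, 1), -9)      {0,1,2,3,4,5,6,7}

Answer: 4 steps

z: 0,0,0,0,0,0,0,0
w: -9,-9,-9,-9,-9,-9,-9,-9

steps = 4; useful = 32; efficiency = 32/32 = 1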